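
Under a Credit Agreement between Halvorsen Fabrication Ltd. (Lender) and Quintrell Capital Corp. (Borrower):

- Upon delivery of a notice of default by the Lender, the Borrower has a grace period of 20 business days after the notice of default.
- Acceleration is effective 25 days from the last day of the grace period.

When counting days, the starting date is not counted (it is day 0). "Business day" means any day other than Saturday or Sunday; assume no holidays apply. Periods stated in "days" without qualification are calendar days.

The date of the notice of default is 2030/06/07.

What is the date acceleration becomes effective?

2030/07/30

The last day of the grace period: 20 business days after Friday, 2030/06/07, skipping weekends — Jun 10, Jun 11, Jun 12, Jun 13, …, Jul 3, Jul 4, Jul 5 — lands on Friday, 2030/07/05.
The date acceleration becomes effective: 2030/07/05 + 25 days = 2030/07/30.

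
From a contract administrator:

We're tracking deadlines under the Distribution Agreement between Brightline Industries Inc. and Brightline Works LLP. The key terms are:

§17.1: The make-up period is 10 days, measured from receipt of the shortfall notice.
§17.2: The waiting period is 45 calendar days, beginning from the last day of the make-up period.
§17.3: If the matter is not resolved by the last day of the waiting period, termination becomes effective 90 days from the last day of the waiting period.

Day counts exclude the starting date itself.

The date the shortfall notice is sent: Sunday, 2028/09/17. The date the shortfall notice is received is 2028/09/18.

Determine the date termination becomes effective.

The last day of the make-up period: 10 calendar days after 2028/09/18 is 2028/09/28.
The last day of the waiting period: 45 calendar days after 2028/09/28 is 2028/11/12.
The date termination becomes effective: 2028/11/12 + 90 days = 2029/02/10.

2029/02/10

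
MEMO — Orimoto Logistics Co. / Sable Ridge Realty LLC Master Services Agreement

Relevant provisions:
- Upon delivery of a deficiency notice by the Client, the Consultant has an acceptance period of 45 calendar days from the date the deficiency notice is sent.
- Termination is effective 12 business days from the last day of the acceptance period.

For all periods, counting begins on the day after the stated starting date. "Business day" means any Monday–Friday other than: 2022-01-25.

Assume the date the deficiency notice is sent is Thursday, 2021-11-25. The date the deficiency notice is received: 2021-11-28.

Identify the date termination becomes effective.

2022-01-26

Adding 45 calendar days to 2021-11-25 gives 2022-01-09, which is the last day of the acceptance period.
The date termination becomes effective: 12 business days after Sunday, 2022-01-09, skipping weekends and the listed holiday on Jan 25 — Jan 10, Jan 11, Jan 12, Jan 13, …, Jan 21, Jan 24, Jan 26 — lands on Wednesday, 2022-01-26.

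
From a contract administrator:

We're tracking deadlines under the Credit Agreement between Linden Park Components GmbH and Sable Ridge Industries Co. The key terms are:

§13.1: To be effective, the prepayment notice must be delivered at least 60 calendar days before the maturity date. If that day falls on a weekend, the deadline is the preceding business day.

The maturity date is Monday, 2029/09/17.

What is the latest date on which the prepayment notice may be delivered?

2029/07/19

Counting back 60 calendar days from 2029/09/17 gives 2029/07/19. That is a Thursday, so no adjustment is needed.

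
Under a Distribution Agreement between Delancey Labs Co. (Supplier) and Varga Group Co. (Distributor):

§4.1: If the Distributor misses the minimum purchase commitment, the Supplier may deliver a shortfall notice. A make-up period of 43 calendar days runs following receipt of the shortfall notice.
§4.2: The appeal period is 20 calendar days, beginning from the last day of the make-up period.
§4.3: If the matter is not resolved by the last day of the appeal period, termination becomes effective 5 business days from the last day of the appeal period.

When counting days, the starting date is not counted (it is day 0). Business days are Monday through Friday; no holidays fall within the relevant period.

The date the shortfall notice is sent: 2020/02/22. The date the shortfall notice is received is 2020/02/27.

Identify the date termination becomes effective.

The last day of the make-up period: 43 calendar days after 2020/02/27 is 2020/04/10.
The last day of the appeal period: 20 calendar days after 2020/04/10 is 2020/04/30.
From Thursday, 2020/04/30, 5 business days (May 1, May 4, May 5, May 6, May 7, skipping weekends) brings us to Thursday, 2020/05/07, which is the date termination becomes effective.

2020/05/07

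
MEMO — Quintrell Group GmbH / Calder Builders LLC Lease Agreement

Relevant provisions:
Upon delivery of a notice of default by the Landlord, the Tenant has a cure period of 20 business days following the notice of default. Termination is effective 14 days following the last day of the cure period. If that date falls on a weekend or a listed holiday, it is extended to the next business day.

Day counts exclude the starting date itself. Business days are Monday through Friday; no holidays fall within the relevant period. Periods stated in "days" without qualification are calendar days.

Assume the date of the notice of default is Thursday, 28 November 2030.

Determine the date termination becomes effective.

9 January 2031

The last day of the cure period: counting 20 business days from Thursday, 28 November 2030 (Nov 29, Dec 2, Dec 3, Dec 4, …, Dec 24, Dec 25, Dec 26, skipping weekends) reaches Thursday, 26 December 2030.
Adding 14 calendar days to 26 December 2030 gives 9 January 2031, which is the date termination becomes effective. 9 January 2031 is a Thursday, so no roll-forward applies.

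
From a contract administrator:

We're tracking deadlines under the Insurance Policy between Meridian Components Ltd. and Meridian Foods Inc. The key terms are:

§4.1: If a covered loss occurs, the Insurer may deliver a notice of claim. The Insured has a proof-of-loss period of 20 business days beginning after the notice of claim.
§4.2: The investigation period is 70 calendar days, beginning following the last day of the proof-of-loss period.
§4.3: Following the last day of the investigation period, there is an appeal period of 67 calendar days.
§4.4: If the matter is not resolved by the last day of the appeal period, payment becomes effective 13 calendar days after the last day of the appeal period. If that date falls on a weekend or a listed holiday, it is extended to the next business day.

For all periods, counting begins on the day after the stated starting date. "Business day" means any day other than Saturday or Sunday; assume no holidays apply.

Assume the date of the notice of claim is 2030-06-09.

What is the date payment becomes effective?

From Sunday, 2030-06-09, 20 business days (Jun 10, Jun 11, Jun 12, Jun 13, …, Jul 3, Jul 4, Jul 5, skipping weekends) brings us to Friday, 2030-07-05, which is the last day of the proof-of-loss period.
The last day of the investigation period: 70 calendar days after 2030-07-05 is 2030-09-13.
The last day of the appeal period: 67 calendar days after 2030-09-13 is 2030-11-19.
Adding 13 calendar days to 2030-11-19 gives 2030-12-02, which is the date payment becomes effective. 2030-12-02 is a Monday, so no roll-forward applies.

2030-12-02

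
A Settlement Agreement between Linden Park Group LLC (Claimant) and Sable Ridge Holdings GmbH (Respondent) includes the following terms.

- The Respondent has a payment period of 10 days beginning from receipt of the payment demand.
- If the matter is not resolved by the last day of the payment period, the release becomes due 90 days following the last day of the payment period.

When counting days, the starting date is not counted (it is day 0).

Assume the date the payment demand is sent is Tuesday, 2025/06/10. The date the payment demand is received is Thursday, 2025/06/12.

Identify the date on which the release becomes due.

Adding 10 calendar days to 2025/06/12 gives 2025/06/22, which is the last day of the payment period.
The date on which the release becomes due: 90 calendar days after 2025/06/22 is 2025/09/20.

2025/09/20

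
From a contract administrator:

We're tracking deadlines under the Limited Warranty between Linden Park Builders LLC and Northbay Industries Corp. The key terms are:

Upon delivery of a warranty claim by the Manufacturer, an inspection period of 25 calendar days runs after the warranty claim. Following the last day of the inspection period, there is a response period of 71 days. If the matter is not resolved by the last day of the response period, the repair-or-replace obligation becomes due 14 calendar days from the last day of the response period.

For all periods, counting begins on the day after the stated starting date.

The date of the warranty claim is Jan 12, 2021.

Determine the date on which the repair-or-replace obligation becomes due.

May 2, 2021

The last day of the inspection period: 25 calendar days after Jan 12, 2021 is Feb 6, 2021.
Adding 71 calendar days to Feb 6, 2021 gives Apr 18, 2021, which is the last day of the response period.
The date on which the repair-or-replace obligation becomes due: Apr 18, 2021 + 14 days = May 2, 2021.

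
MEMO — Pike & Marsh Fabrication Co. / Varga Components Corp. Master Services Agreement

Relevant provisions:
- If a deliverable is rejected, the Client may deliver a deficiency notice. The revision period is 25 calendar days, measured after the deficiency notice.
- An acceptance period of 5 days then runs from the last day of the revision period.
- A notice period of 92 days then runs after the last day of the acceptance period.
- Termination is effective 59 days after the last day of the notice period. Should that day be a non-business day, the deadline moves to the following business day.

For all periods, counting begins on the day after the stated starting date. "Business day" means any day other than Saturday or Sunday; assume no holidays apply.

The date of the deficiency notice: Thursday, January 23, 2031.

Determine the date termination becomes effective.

Adding 25 calendar days to January 23, 2031 gives February 17, 2031, which is the last day of the revision period.
The last day of the acceptance period: February 17, 2031 + 5 days = February 22, 2031.
Adding 92 calendar days to February 22, 2031 gives May 25, 2031, which is the last day of the notice period.
Adding 59 calendar days to May 25, 2031 gives July 23, 2031, which is the date termination becomes effective. July 23, 2031 is a Wednesday, so no roll-forward applies.

July 23, 2031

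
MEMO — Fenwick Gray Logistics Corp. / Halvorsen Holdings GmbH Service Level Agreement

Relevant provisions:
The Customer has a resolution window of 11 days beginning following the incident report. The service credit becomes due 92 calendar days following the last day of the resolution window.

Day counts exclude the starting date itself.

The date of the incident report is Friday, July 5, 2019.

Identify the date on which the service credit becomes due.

Adding 11 calendar days to July 5, 2019 gives July 16, 2019, which is the last day of the resolution window.
Adding 92 calendar days to July 16, 2019 gives October 16, 2019, which is the date on which the service credit becomes due.

October 16, 2019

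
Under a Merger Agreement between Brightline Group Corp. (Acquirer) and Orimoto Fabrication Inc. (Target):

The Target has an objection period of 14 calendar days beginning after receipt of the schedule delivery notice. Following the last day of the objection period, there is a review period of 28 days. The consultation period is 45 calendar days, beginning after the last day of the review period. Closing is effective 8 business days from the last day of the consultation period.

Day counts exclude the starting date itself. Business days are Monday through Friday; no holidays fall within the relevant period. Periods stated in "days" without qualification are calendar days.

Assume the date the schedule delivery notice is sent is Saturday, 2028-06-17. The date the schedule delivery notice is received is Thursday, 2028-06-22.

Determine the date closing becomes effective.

The last day of the objection period: 14 calendar days after 2028-06-22 is 2028-07-06.
The last day of the review period: 2028-07-06 + 28 days = 2028-08-03.
The last day of the consultation period: 45 calendar days after 2028-08-03 is 2028-09-17.
The date closing becomes effective: counting 8 business days from Sunday, 2028-09-17 (Sep 18, Sep 19, Sep 20, Sep 21, Sep 22, Sep 25, Sep 26, Sep 27, skipping weekends) reaches Wednesday, 2028-09-27.

2028-09-27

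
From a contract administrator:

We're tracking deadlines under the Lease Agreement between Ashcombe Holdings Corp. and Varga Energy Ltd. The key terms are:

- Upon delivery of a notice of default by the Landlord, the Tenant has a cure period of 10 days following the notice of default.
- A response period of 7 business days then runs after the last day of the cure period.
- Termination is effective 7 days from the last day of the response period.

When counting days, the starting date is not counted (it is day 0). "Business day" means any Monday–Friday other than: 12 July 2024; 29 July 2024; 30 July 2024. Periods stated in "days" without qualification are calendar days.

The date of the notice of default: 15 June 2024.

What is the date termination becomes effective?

11 July 2024

The last day of the cure period: 10 calendar days after 15 June 2024 is 25 June 2024.
The last day of the response period: 7 business days after Tuesday, 25 June 2024, skipping weekends — Jun 26, Jun 27, Jun 28, Jul 1, Jul 2, Jul 3, Jul 4 — lands on Thursday, 4 July 2024.
Adding 7 calendar days to 4 July 2024 gives 11 July 2024, which is the date termination becomes effective.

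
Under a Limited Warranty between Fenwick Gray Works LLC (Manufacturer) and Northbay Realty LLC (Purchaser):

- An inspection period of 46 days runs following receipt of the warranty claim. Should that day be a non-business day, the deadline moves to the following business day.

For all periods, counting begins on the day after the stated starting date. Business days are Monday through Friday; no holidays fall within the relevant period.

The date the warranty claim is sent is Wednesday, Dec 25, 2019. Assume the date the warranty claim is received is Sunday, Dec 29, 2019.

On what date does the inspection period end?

Feb 13, 2020

The last day of the inspection period: 46 calendar days after Dec 29, 2019 is Feb 13, 2020. Feb 13, 2020 is a Thursday, so no roll-forward applies.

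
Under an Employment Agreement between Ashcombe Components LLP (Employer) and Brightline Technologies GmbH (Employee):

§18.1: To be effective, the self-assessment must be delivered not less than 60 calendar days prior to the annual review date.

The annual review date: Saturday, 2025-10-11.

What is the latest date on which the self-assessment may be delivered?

2025-08-12

Counting back 60 calendar days from 2025-10-11 gives 2025-08-12.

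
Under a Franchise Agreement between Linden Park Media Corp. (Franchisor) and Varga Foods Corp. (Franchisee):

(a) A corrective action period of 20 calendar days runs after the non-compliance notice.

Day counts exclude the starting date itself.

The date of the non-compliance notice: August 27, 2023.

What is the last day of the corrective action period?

September 16, 2023

Adding 20 calendar days to August 27, 2023 gives September 16, 2023, which is the last day of the corrective action period.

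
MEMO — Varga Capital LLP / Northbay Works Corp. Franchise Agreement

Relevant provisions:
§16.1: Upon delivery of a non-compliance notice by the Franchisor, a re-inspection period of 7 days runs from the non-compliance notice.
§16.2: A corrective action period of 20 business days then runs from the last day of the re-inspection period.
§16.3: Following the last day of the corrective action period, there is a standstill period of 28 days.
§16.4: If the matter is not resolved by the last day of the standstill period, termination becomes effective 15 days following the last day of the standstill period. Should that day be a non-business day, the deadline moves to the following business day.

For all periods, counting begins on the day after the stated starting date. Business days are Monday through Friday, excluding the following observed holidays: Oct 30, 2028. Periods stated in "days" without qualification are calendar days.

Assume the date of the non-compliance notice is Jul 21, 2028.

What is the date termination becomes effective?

The last day of the re-inspection period: Jul 21, 2028 + 7 days = Jul 28, 2028.
The last day of the corrective action period: counting 20 business days from Friday, Jul 28, 2028 (Jul 31, Aug 1, Aug 2, Aug 3, …, Aug 23, Aug 24, Aug 25, skipping weekends) reaches Friday, Aug 25, 2028.
The last day of the standstill period: 28 calendar days after Aug 25, 2028 is Sep 22, 2028.
The date termination becomes effective: Sep 22, 2028 + 15 days = Oct 7, 2028. That falls on a Saturday, so it rolls to the next business day, Monday, Oct 9, 2028.

Oct 9, 2028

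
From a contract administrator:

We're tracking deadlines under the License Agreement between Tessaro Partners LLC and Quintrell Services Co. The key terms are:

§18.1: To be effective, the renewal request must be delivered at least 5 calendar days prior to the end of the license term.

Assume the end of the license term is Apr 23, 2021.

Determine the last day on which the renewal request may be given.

Apr 18, 2021

Counting back 5 calendar days from Apr 23, 2021 gives Apr 18, 2021.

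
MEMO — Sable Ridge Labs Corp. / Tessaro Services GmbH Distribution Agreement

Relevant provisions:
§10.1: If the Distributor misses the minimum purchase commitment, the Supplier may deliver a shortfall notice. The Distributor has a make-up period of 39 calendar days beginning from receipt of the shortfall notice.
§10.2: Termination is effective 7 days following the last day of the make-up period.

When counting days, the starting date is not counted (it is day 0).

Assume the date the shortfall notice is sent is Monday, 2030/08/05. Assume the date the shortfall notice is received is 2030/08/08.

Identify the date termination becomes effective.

The last day of the make-up period: 2030/08/08 + 39 days = 2030/09/16.
The date termination becomes effective: 7 calendar days after 2030/09/16 is 2030/09/23.

2030/09/23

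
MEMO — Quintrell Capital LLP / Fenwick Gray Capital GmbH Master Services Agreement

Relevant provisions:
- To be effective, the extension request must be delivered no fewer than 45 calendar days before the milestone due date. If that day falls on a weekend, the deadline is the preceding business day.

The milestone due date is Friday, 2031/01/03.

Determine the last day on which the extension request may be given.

2031/01/03 minus 45 days is 2030/11/19. That is a Tuesday, so no adjustment is needed.

2030/11/19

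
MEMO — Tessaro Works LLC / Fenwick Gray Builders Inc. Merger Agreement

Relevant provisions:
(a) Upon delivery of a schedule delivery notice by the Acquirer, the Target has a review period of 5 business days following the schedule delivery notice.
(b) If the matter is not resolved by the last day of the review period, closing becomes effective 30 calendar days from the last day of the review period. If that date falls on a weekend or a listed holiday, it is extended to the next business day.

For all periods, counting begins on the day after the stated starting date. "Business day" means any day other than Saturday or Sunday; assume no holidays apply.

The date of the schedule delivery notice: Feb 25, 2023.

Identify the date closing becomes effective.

The last day of the review period: counting 5 business days from Saturday, Feb 25, 2023 (Feb 27, Feb 28, Mar 1, Mar 2, Mar 3, skipping weekends) reaches Friday, Mar 3, 2023.
The date closing becomes effective: 30 calendar days after Mar 3, 2023 is Apr 2, 2023. That falls on a Sunday, so it rolls to the next business day, Monday, Apr 3, 2023.

Apr 3, 2023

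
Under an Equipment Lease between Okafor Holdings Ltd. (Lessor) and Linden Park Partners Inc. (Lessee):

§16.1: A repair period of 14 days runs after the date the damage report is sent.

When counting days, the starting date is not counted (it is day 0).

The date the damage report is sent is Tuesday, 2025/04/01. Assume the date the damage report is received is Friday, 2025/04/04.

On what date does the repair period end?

The last day of the repair period: 2025/04/01 + 14 days = 2025/04/15.

2025/04/15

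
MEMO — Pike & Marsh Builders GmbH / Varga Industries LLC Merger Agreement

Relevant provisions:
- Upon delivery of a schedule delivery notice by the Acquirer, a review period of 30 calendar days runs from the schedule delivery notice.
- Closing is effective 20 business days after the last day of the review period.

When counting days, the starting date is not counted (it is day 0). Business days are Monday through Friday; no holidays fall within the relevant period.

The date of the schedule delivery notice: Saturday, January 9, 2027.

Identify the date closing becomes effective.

The last day of the review period: January 9, 2027 + 30 days = February 8, 2027.
The date closing becomes effective: 20 business days after Monday, February 8, 2027, skipping weekends — Feb 9, Feb 10, Feb 11, Feb 12, …, Mar 4, Mar 5, Mar 8 — lands on Monday, March 8, 2027.

March 8, 2027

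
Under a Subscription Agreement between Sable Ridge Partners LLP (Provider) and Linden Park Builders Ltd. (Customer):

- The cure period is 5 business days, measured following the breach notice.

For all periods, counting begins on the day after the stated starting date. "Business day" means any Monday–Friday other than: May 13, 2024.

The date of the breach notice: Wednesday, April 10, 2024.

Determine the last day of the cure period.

The last day of the cure period: 5 business days after Wednesday, April 10, 2024, skipping weekends — Apr 11, Apr 12, Apr 15, Apr 16, Apr 17 — lands on Wednesday, April 17, 2024.

April 17, 2024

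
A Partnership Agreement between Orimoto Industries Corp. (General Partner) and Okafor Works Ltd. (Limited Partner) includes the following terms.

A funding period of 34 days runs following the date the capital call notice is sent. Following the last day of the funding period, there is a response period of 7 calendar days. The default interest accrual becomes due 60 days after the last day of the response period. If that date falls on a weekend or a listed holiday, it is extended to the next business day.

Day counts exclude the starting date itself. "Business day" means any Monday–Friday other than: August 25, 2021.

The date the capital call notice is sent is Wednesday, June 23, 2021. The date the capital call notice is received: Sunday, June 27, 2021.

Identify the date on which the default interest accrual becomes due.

Adding 34 calendar days to June 23, 2021 gives July 27, 2021, which is the last day of the funding period.
The last day of the response period: 7 calendar days after July 27, 2021 is August 3, 2021.
The date on which the default interest accrual becomes due: 60 calendar days after August 3, 2021 is October 2, 2021. That falls on a Saturday, so it rolls to the next business day, Monday, October 4, 2021.

October 4, 2021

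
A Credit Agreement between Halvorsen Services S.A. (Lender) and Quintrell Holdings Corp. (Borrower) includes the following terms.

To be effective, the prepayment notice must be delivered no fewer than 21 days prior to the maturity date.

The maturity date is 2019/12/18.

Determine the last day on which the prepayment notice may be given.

2019/12/18 minus 21 days is 2019/11/27.

2019/11/27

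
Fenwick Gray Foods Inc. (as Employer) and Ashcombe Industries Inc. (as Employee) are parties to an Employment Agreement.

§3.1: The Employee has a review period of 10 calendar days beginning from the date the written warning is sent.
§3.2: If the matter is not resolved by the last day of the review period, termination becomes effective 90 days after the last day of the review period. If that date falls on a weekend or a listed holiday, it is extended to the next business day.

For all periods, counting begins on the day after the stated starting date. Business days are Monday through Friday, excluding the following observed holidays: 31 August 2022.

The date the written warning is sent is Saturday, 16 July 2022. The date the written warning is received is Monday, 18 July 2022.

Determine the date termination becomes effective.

24 October 2022

Adding 10 calendar days to 16 July 2022 gives 26 July 2022, which is the last day of the review period.
The date termination becomes effective: 90 calendar days after 26 July 2022 is 24 October 2022. 24 October 2022 is a Monday and is not a listed holiday, so no roll-forward applies.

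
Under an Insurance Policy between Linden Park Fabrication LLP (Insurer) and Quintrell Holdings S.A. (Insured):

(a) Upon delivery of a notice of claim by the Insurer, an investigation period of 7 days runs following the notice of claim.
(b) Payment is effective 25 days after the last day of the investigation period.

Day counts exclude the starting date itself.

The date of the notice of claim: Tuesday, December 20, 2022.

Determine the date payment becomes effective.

January 21, 2023

Adding 7 calendar days to December 20, 2022 gives December 27, 2022, which is the last day of the investigation period.
The date payment becomes effective: December 27, 2022 + 25 days = January 21, 2023.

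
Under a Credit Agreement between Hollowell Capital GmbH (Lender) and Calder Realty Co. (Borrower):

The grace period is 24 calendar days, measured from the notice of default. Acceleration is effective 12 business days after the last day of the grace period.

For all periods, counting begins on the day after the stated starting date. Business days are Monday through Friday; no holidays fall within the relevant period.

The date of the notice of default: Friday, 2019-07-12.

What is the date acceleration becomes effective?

Adding 24 calendar days to 2019-07-12 gives 2019-08-05, which is the last day of the grace period.
From Monday, 2019-08-05, 12 business days (Aug 6, Aug 7, Aug 8, Aug 9, …, Aug 19, Aug 20, Aug 21, skipping weekends) brings us to Wednesday, 2019-08-21, which is the date acceleration becomes effective.

2019-08-21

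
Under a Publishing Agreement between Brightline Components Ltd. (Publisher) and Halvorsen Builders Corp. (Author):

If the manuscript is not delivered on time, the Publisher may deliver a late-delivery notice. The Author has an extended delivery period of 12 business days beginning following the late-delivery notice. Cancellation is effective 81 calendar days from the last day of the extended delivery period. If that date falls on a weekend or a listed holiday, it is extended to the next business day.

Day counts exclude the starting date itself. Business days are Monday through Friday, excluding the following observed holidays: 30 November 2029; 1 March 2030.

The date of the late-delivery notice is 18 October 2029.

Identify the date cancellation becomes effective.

25 January 2030

The last day of the extended delivery period: 12 business days after Thursday, 18 October 2029, skipping weekends — Oct 19, Oct 22, Oct 23, Oct 24, …, Nov 1, Nov 2, Nov 5 — lands on Monday, 5 November 2029.
The date cancellation becomes effective: 81 calendar days after 5 November 2029 is 25 January 2030. 25 January 2030 is a Friday and is not a listed holiday, so no roll-forward applies.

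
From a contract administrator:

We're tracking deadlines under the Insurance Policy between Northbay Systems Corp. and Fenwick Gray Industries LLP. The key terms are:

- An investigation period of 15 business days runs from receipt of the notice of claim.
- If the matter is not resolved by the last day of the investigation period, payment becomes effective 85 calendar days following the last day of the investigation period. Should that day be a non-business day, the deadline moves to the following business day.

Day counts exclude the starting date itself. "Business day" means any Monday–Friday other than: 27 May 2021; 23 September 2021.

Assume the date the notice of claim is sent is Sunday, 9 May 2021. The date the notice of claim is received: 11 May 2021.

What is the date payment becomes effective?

The last day of the investigation period: 15 business days after Tuesday, 11 May 2021, skipping weekends and the listed holiday on May 27 — May 12, May 13, May 14, May 17, …, May 31, Jun 1, Jun 2 — lands on Wednesday, 2 June 2021.
The date payment becomes effective: 2 June 2021 + 85 days = 26 August 2021. 26 August 2021 is a Thursday and is not a listed holiday, so no roll-forward applies.

26 August 2021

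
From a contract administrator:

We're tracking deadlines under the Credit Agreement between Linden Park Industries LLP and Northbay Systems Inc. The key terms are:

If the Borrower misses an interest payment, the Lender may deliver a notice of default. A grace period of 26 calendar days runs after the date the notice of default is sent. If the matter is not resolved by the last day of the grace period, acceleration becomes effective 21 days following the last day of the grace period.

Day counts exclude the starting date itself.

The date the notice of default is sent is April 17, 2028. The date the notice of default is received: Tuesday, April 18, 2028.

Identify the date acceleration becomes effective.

June 3, 2028

The last day of the grace period: 26 calendar days after April 17, 2028 is May 13, 2028.
The date acceleration becomes effective: 21 calendar days after May 13, 2028 is June 3, 2028.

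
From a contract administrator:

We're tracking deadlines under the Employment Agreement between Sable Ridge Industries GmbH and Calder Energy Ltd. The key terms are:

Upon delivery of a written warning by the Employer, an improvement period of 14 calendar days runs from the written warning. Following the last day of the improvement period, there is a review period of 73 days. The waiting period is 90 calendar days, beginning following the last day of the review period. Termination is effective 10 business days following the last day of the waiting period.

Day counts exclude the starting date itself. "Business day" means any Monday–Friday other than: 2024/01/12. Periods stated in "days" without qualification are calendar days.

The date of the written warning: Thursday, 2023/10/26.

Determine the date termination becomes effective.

2024/05/03

Adding 14 calendar days to 2023/10/26 gives 2023/11/09, which is the last day of the improvement period.
The last day of the review period: 73 calendar days after 2023/11/09 is 2024/01/21.
The last day of the waiting period: 90 calendar days after 2024/01/21 is 2024/04/20.
The date termination becomes effective: counting 10 business days from Saturday, 2024/04/20 (Apr 22, Apr 23, Apr 24, Apr 25, Apr 26, Apr 29, Apr 30, May 1, May 2, May 3, skipping weekends) reaches Friday, 2024/05/03.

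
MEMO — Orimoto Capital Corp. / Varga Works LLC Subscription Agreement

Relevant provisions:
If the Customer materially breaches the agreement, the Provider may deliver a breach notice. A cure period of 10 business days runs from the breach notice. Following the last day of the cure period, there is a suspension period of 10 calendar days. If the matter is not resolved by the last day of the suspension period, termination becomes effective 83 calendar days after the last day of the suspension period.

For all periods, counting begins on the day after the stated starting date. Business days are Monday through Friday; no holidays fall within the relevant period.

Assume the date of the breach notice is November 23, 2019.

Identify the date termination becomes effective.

From Saturday, November 23, 2019, 10 business days (Nov 25, Nov 26, Nov 27, Nov 28, Nov 29, Dec 2, Dec 3, Dec 4, Dec 5, Dec 6, skipping weekends) brings us to Friday, December 6, 2019, which is the last day of the cure period.
The last day of the suspension period: December 6, 2019 + 10 days = December 16, 2019.
The date termination becomes effective: 83 calendar days after December 16, 2019 is March 8, 2020.

March 8, 2020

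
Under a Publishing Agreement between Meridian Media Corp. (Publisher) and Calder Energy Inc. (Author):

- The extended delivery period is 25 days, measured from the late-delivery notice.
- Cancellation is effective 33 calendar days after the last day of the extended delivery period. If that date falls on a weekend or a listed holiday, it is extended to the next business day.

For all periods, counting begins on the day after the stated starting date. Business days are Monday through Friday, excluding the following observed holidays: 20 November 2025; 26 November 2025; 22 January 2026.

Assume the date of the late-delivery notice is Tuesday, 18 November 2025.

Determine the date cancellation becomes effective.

The last day of the extended delivery period: 18 November 2025 + 25 days = 13 December 2025.
The date cancellation becomes effective: 33 calendar days after 13 December 2025 is 15 January 2026. 15 January 2026 is a Thursday and is not a listed holiday, so no roll-forward applies.

15 January 2026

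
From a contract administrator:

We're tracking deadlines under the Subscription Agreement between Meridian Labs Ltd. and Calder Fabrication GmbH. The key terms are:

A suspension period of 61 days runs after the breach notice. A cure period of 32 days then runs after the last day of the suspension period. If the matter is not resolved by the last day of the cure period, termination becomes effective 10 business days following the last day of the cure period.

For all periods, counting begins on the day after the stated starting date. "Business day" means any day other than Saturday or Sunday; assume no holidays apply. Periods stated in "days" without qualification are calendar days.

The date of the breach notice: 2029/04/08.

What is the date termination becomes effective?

Adding 61 calendar days to 2029/04/08 gives 2029/06/08, which is the last day of the suspension period.
The last day of the cure period: 2029/06/08 + 32 days = 2029/07/10.
From Tuesday, 2029/07/10, 10 business days (Jul 11, Jul 12, Jul 13, Jul 16, Jul 17, Jul 18, Jul 19, Jul 20, Jul 23, Jul 24, skipping weekends) brings us to Tuesday, 2029/07/24, which is the date termination becomes effective.

2029/07/24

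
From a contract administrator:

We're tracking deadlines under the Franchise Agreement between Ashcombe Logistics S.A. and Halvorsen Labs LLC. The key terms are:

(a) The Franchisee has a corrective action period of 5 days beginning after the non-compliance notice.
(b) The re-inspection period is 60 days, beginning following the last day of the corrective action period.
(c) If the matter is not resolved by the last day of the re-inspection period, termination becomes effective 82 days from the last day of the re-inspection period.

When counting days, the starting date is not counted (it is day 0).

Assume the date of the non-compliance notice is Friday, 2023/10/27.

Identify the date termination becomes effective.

2024/03/22

The last day of the corrective action period: 5 calendar days after 2023/10/27 is 2023/11/01.
The last day of the re-inspection period: 2023/11/01 + 60 days = 2023/12/31.
Adding 82 calendar days to 2023/12/31 gives 2024/03/22, which is the date termination becomes effective.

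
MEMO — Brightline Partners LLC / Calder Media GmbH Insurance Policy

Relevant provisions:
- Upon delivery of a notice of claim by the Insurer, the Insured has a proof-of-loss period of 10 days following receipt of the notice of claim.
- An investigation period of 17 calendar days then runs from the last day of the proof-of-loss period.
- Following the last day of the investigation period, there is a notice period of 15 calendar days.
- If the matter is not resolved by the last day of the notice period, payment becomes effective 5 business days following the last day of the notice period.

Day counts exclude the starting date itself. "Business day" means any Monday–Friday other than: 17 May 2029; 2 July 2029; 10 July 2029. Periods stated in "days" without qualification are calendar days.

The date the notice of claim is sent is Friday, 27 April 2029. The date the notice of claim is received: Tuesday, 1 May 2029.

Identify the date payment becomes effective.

Adding 10 calendar days to 1 May 2029 gives 11 May 2029, which is the last day of the proof-of-loss period.
The last day of the investigation period: 11 May 2029 + 17 days = 28 May 2029.
The last day of the notice period: 15 calendar days after 28 May 2029 is 12 June 2029.
The date payment becomes effective: 5 business days after Tuesday, 12 June 2029, skipping weekends — Jun 13, Jun 14, Jun 15, Jun 18, Jun 19 — lands on Tuesday, 19 June 2029.

19 June 2029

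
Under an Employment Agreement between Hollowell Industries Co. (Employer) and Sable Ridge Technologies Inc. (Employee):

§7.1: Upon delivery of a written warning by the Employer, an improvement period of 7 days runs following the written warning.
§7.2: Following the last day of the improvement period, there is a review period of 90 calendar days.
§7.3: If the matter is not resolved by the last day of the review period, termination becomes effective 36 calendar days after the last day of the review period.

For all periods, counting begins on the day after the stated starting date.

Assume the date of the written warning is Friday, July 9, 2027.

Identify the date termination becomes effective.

The last day of the improvement period: July 9, 2027 + 7 days = July 16, 2027.
The last day of the review period: 90 calendar days after July 16, 2027 is October 14, 2027.
The date termination becomes effective: October 14, 2027 + 36 days = November 19, 2027.

November 19, 2027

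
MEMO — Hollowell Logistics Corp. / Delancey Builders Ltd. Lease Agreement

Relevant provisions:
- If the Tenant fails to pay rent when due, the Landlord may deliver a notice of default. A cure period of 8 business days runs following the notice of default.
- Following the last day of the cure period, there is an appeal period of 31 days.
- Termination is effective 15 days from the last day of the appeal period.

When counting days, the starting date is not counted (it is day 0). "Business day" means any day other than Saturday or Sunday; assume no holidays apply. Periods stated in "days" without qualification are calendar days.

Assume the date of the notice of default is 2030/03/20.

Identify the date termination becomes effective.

The last day of the cure period: counting 8 business days from Wednesday, 2030/03/20 (Mar 21, Mar 22, Mar 25, Mar 26, Mar 27, Mar 28, Mar 29, Apr 1, skipping weekends) reaches Monday, 2030/04/01.
The last day of the appeal period: 31 calendar days after 2030/04/01 is 2030/05/02.
The date termination becomes effective: 15 calendar days after 2030/05/02 is 2030/05/17.

2030/05/17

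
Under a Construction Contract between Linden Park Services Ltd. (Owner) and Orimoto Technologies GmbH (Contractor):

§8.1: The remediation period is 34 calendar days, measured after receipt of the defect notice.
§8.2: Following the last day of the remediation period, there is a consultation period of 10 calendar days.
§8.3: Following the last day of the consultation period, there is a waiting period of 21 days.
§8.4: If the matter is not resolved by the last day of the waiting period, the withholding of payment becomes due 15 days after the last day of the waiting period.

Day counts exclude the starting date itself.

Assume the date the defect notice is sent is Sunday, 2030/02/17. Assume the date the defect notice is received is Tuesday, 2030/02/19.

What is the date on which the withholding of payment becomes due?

2030/05/10

Adding 34 calendar days to 2030/02/19 gives 2030/03/25, which is the last day of the remediation period.
The last day of the consultation period: 10 calendar days after 2030/03/25 is 2030/04/04.
The last day of the waiting period: 2030/04/04 + 21 days = 2030/04/25.
Adding 15 calendar days to 2030/04/25 gives 2030/05/10, which is the date on which the withholding of payment becomes due.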